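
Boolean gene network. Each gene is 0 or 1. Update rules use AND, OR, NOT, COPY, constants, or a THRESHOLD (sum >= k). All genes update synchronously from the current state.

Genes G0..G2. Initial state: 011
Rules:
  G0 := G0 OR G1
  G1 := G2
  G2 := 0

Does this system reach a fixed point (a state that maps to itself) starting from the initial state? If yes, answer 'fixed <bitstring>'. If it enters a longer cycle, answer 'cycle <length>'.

Step 0: 011
Step 1: G0=G0|G1=0|1=1 G1=G2=1 G2=0(const) -> 110
Step 2: G0=G0|G1=1|1=1 G1=G2=0 G2=0(const) -> 100
Step 3: G0=G0|G1=1|0=1 G1=G2=0 G2=0(const) -> 100
Fixed point reached at step 2: 100

Answer: fixed 100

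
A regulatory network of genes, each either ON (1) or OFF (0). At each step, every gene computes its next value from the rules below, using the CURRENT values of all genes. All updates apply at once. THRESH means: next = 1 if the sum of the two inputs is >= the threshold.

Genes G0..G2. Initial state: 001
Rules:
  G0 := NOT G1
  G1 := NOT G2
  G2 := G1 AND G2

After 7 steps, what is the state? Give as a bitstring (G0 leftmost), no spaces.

Step 1: G0=NOT G1=NOT 0=1 G1=NOT G2=NOT 1=0 G2=G1&G2=0&1=0 -> 100
Step 2: G0=NOT G1=NOT 0=1 G1=NOT G2=NOT 0=1 G2=G1&G2=0&0=0 -> 110
Step 3: G0=NOT G1=NOT 1=0 G1=NOT G2=NOT 0=1 G2=G1&G2=1&0=0 -> 010
Step 4: G0=NOT G1=NOT 1=0 G1=NOT G2=NOT 0=1 G2=G1&G2=1&0=0 -> 010
Step 5: G0=NOT G1=NOT 1=0 G1=NOT G2=NOT 0=1 G2=G1&G2=1&0=0 -> 010
Step 6: G0=NOT G1=NOT 1=0 G1=NOT G2=NOT 0=1 G2=G1&G2=1&0=0 -> 010
Step 7: G0=NOT G1=NOT 1=0 G1=NOT G2=NOT 0=1 G2=G1&G2=1&0=0 -> 010

010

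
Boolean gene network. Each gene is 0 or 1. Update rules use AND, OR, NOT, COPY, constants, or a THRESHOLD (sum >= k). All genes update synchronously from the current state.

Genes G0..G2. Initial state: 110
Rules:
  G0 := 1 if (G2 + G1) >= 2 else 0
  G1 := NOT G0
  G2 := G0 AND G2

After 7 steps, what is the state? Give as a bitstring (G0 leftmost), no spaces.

Step 1: G0=(0+1>=2)=0 G1=NOT G0=NOT 1=0 G2=G0&G2=1&0=0 -> 000
Step 2: G0=(0+0>=2)=0 G1=NOT G0=NOT 0=1 G2=G0&G2=0&0=0 -> 010
Step 3: G0=(0+1>=2)=0 G1=NOT G0=NOT 0=1 G2=G0&G2=0&0=0 -> 010
Step 4: G0=(0+1>=2)=0 G1=NOT G0=NOT 0=1 G2=G0&G2=0&0=0 -> 010
Step 5: G0=(0+1>=2)=0 G1=NOT G0=NOT 0=1 G2=G0&G2=0&0=0 -> 010
Step 6: G0=(0+1>=2)=0 G1=NOT G0=NOT 0=1 G2=G0&G2=0&0=0 -> 010
Step 7: G0=(0+1>=2)=0 G1=NOT G0=NOT 0=1 G2=G0&G2=0&0=0 -> 010

010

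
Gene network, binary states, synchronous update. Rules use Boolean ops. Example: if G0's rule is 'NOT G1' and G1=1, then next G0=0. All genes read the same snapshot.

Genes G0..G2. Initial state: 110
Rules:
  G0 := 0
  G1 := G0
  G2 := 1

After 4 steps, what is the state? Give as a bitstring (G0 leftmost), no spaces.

Step 1: G0=0(const) G1=G0=1 G2=1(const) -> 011
Step 2: G0=0(const) G1=G0=0 G2=1(const) -> 001
Step 3: G0=0(const) G1=G0=0 G2=1(const) -> 001
Step 4: G0=0(const) G1=G0=0 G2=1(const) -> 001

001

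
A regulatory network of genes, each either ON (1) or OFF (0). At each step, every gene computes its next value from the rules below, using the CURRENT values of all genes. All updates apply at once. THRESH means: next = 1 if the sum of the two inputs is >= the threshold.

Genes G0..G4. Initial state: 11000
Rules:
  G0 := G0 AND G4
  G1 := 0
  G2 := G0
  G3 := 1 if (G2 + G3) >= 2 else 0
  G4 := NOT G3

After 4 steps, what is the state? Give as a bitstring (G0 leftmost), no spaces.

Step 1: G0=G0&G4=1&0=0 G1=0(const) G2=G0=1 G3=(0+0>=2)=0 G4=NOT G3=NOT 0=1 -> 00101
Step 2: G0=G0&G4=0&1=0 G1=0(const) G2=G0=0 G3=(1+0>=2)=0 G4=NOT G3=NOT 0=1 -> 00001
Step 3: G0=G0&G4=0&1=0 G1=0(const) G2=G0=0 G3=(0+0>=2)=0 G4=NOT G3=NOT 0=1 -> 00001
Step 4: G0=G0&G4=0&1=0 G1=0(const) G2=G0=0 G3=(0+0>=2)=0 G4=NOT G3=NOT 0=1 -> 00001

00001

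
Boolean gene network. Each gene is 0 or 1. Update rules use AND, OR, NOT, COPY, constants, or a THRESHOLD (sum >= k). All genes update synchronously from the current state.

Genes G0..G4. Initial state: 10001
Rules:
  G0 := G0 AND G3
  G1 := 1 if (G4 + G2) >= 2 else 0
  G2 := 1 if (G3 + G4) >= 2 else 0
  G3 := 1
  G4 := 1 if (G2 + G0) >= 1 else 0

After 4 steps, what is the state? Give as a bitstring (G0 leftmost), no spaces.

Step 1: G0=G0&G3=1&0=0 G1=(1+0>=2)=0 G2=(0+1>=2)=0 G3=1(const) G4=(0+1>=1)=1 -> 00011
Step 2: G0=G0&G3=0&1=0 G1=(1+0>=2)=0 G2=(1+1>=2)=1 G3=1(const) G4=(0+0>=1)=0 -> 00110
Step 3: G0=G0&G3=0&1=0 G1=(0+1>=2)=0 G2=(1+0>=2)=0 G3=1(const) G4=(1+0>=1)=1 -> 00011
Step 4: G0=G0&G3=0&1=0 G1=(1+0>=2)=0 G2=(1+1>=2)=1 G3=1(const) G4=(0+0>=1)=0 -> 00110

00110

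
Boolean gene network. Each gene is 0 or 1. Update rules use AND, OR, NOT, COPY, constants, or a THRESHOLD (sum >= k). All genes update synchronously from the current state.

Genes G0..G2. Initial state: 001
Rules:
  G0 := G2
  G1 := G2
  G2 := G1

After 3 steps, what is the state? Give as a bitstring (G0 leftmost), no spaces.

Step 1: G0=G2=1 G1=G2=1 G2=G1=0 -> 110
Step 2: G0=G2=0 G1=G2=0 G2=G1=1 -> 001
Step 3: G0=G2=1 G1=G2=1 G2=G1=0 -> 110

110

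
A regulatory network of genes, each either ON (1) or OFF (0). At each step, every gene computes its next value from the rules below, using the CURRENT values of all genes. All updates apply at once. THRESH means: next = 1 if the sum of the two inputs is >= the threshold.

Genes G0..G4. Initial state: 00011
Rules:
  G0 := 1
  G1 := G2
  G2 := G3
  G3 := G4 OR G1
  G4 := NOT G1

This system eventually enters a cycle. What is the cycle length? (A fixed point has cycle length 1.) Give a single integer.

Answer: 1

Derivation:
Step 0: 00011
Step 1: G0=1(const) G1=G2=0 G2=G3=1 G3=G4|G1=1|0=1 G4=NOT G1=NOT 0=1 -> 10111
Step 2: G0=1(const) G1=G2=1 G2=G3=1 G3=G4|G1=1|0=1 G4=NOT G1=NOT 0=1 -> 11111
Step 3: G0=1(const) G1=G2=1 G2=G3=1 G3=G4|G1=1|1=1 G4=NOT G1=NOT 1=0 -> 11110
Step 4: G0=1(const) G1=G2=1 G2=G3=1 G3=G4|G1=0|1=1 G4=NOT G1=NOT 1=0 -> 11110
State from step 4 equals state from step 3 -> cycle length 1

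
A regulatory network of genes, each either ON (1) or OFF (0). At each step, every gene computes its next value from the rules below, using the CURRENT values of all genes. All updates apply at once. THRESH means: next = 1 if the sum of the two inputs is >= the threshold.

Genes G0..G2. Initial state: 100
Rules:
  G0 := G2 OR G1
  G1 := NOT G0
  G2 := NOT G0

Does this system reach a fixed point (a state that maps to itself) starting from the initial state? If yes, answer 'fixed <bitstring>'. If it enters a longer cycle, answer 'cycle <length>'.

Answer: cycle 4

Derivation:
Step 0: 100
Step 1: G0=G2|G1=0|0=0 G1=NOT G0=NOT 1=0 G2=NOT G0=NOT 1=0 -> 000
Step 2: G0=G2|G1=0|0=0 G1=NOT G0=NOT 0=1 G2=NOT G0=NOT 0=1 -> 011
Step 3: G0=G2|G1=1|1=1 G1=NOT G0=NOT 0=1 G2=NOT G0=NOT 0=1 -> 111
Step 4: G0=G2|G1=1|1=1 G1=NOT G0=NOT 1=0 G2=NOT G0=NOT 1=0 -> 100
Cycle of length 4 starting at step 0 -> no fixed point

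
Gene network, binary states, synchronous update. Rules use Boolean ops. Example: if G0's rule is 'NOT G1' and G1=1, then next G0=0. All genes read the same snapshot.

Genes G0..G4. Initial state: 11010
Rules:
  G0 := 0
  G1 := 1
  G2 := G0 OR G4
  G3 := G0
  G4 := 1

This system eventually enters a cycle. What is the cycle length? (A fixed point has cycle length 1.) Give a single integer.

Answer: 1

Derivation:
Step 0: 11010
Step 1: G0=0(const) G1=1(const) G2=G0|G4=1|0=1 G3=G0=1 G4=1(const) -> 01111
Step 2: G0=0(const) G1=1(const) G2=G0|G4=0|1=1 G3=G0=0 G4=1(const) -> 01101
Step 3: G0=0(const) G1=1(const) G2=G0|G4=0|1=1 G3=G0=0 G4=1(const) -> 01101
State from step 3 equals state from step 2 -> cycle length 1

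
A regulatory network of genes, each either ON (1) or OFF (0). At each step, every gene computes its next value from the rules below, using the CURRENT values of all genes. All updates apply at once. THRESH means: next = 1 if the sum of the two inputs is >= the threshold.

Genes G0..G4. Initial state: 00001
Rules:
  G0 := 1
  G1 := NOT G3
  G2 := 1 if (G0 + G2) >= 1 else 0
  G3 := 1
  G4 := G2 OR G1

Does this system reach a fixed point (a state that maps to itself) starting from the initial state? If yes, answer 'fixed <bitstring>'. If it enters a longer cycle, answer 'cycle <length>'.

Answer: fixed 10111

Derivation:
Step 0: 00001
Step 1: G0=1(const) G1=NOT G3=NOT 0=1 G2=(0+0>=1)=0 G3=1(const) G4=G2|G1=0|0=0 -> 11010
Step 2: G0=1(const) G1=NOT G3=NOT 1=0 G2=(1+0>=1)=1 G3=1(const) G4=G2|G1=0|1=1 -> 10111
Step 3: G0=1(const) G1=NOT G3=NOT 1=0 G2=(1+1>=1)=1 G3=1(const) G4=G2|G1=1|0=1 -> 10111
Fixed point reached at step 2: 10111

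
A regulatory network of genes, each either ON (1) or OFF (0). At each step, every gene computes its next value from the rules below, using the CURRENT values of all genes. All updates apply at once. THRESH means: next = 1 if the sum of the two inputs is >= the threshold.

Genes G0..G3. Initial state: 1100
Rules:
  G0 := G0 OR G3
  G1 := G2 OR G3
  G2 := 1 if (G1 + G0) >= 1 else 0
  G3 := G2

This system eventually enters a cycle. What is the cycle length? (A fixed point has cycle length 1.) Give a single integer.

Step 0: 1100
Step 1: G0=G0|G3=1|0=1 G1=G2|G3=0|0=0 G2=(1+1>=1)=1 G3=G2=0 -> 1010
Step 2: G0=G0|G3=1|0=1 G1=G2|G3=1|0=1 G2=(0+1>=1)=1 G3=G2=1 -> 1111
Step 3: G0=G0|G3=1|1=1 G1=G2|G3=1|1=1 G2=(1+1>=1)=1 G3=G2=1 -> 1111
State from step 3 equals state from step 2 -> cycle length 1

Answer: 1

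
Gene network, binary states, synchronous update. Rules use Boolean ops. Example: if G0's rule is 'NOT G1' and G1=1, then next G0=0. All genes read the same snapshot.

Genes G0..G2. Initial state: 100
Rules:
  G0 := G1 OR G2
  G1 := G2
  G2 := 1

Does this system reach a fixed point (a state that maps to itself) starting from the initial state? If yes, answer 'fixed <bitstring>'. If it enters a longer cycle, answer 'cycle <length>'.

Step 0: 100
Step 1: G0=G1|G2=0|0=0 G1=G2=0 G2=1(const) -> 001
Step 2: G0=G1|G2=0|1=1 G1=G2=1 G2=1(const) -> 111
Step 3: G0=G1|G2=1|1=1 G1=G2=1 G2=1(const) -> 111
Fixed point reached at step 2: 111

Answer: fixed 111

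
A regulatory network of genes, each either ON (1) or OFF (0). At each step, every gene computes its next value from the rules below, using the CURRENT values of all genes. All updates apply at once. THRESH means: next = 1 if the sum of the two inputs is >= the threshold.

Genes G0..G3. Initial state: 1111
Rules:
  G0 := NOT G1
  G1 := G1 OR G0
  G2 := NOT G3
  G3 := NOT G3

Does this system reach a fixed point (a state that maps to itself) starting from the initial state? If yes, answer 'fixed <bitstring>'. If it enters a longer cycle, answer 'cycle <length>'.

Step 0: 1111
Step 1: G0=NOT G1=NOT 1=0 G1=G1|G0=1|1=1 G2=NOT G3=NOT 1=0 G3=NOT G3=NOT 1=0 -> 0100
Step 2: G0=NOT G1=NOT 1=0 G1=G1|G0=1|0=1 G2=NOT G3=NOT 0=1 G3=NOT G3=NOT 0=1 -> 0111
Step 3: G0=NOT G1=NOT 1=0 G1=G1|G0=1|0=1 G2=NOT G3=NOT 1=0 G3=NOT G3=NOT 1=0 -> 0100
Cycle of length 2 starting at step 1 -> no fixed point

Answer: cycle 2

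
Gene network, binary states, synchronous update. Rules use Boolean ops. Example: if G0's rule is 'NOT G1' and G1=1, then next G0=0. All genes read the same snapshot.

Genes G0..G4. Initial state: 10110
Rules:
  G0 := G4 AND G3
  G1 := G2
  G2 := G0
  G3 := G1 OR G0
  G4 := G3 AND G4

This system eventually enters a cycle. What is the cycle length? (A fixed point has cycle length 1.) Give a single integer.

Answer: 1

Derivation:
Step 0: 10110
Step 1: G0=G4&G3=0&1=0 G1=G2=1 G2=G0=1 G3=G1|G0=0|1=1 G4=G3&G4=1&0=0 -> 01110
Step 2: G0=G4&G3=0&1=0 G1=G2=1 G2=G0=0 G3=G1|G0=1|0=1 G4=G3&G4=1&0=0 -> 01010
Step 3: G0=G4&G3=0&1=0 G1=G2=0 G2=G0=0 G3=G1|G0=1|0=1 G4=G3&G4=1&0=0 -> 00010
Step 4: G0=G4&G3=0&1=0 G1=G2=0 G2=G0=0 G3=G1|G0=0|0=0 G4=G3&G4=1&0=0 -> 00000
Step 5: G0=G4&G3=0&0=0 G1=G2=0 G2=G0=0 G3=G1|G0=0|0=0 G4=G3&G4=0&0=0 -> 00000
State from step 5 equals state from step 4 -> cycle length 1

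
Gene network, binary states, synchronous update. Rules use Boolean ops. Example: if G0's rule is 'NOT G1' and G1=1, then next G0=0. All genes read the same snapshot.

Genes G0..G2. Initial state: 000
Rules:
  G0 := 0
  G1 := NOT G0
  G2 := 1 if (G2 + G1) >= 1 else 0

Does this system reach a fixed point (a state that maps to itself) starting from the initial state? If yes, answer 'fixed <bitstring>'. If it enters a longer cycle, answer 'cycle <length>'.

Answer: fixed 011

Derivation:
Step 0: 000
Step 1: G0=0(const) G1=NOT G0=NOT 0=1 G2=(0+0>=1)=0 -> 010
Step 2: G0=0(const) G1=NOT G0=NOT 0=1 G2=(0+1>=1)=1 -> 011
Step 3: G0=0(const) G1=NOT G0=NOT 0=1 G2=(1+1>=1)=1 -> 011
Fixed point reached at step 2: 011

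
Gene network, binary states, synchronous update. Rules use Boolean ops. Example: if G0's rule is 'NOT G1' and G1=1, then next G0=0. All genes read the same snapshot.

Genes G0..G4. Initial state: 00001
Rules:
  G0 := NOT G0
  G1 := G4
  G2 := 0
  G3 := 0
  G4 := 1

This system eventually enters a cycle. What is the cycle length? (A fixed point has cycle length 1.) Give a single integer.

Answer: 2

Derivation:
Step 0: 00001
Step 1: G0=NOT G0=NOT 0=1 G1=G4=1 G2=0(const) G3=0(const) G4=1(const) -> 11001
Step 2: G0=NOT G0=NOT 1=0 G1=G4=1 G2=0(const) G3=0(const) G4=1(const) -> 01001
Step 3: G0=NOT G0=NOT 0=1 G1=G4=1 G2=0(const) G3=0(const) G4=1(const) -> 11001
State from step 3 equals state from step 1 -> cycle length 2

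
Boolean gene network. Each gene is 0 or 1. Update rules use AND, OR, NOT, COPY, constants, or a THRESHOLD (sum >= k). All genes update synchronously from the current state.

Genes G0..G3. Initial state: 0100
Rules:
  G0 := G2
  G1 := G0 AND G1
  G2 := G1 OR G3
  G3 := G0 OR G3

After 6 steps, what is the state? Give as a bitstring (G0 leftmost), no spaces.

Step 1: G0=G2=0 G1=G0&G1=0&1=0 G2=G1|G3=1|0=1 G3=G0|G3=0|0=0 -> 0010
Step 2: G0=G2=1 G1=G0&G1=0&0=0 G2=G1|G3=0|0=0 G3=G0|G3=0|0=0 -> 1000
Step 3: G0=G2=0 G1=G0&G1=1&0=0 G2=G1|G3=0|0=0 G3=G0|G3=1|0=1 -> 0001
Step 4: G0=G2=0 G1=G0&G1=0&0=0 G2=G1|G3=0|1=1 G3=G0|G3=0|1=1 -> 0011
Step 5: G0=G2=1 G1=G0&G1=0&0=0 G2=G1|G3=0|1=1 G3=G0|G3=0|1=1 -> 1011
Step 6: G0=G2=1 G1=G0&G1=1&0=0 G2=G1|G3=0|1=1 G3=G0|G3=1|1=1 -> 1011

1011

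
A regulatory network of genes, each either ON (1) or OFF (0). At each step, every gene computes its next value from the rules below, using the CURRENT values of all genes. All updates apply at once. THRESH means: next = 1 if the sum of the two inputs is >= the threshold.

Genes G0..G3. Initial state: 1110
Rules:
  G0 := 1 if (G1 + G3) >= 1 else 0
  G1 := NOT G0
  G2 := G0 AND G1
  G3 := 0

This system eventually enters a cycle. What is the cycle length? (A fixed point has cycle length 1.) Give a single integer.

Answer: 4

Derivation:
Step 0: 1110
Step 1: G0=(1+0>=1)=1 G1=NOT G0=NOT 1=0 G2=G0&G1=1&1=1 G3=0(const) -> 1010
Step 2: G0=(0+0>=1)=0 G1=NOT G0=NOT 1=0 G2=G0&G1=1&0=0 G3=0(const) -> 0000
Step 3: G0=(0+0>=1)=0 G1=NOT G0=NOT 0=1 G2=G0&G1=0&0=0 G3=0(const) -> 0100
Step 4: G0=(1+0>=1)=1 G1=NOT G0=NOT 0=1 G2=G0&G1=0&1=0 G3=0(const) -> 1100
Step 5: G0=(1+0>=1)=1 G1=NOT G0=NOT 1=0 G2=G0&G1=1&1=1 G3=0(const) -> 1010
State from step 5 equals state from step 1 -> cycle length 4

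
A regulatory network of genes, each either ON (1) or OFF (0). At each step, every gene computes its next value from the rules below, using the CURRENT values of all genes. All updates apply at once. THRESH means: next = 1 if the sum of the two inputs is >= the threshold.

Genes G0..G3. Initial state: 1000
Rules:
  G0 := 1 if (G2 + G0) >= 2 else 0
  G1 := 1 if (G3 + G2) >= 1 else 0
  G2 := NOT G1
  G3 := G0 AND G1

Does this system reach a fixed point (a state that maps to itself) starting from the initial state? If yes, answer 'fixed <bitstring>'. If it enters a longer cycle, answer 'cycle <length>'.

Step 0: 1000
Step 1: G0=(0+1>=2)=0 G1=(0+0>=1)=0 G2=NOT G1=NOT 0=1 G3=G0&G1=1&0=0 -> 0010
Step 2: G0=(1+0>=2)=0 G1=(0+1>=1)=1 G2=NOT G1=NOT 0=1 G3=G0&G1=0&0=0 -> 0110
Step 3: G0=(1+0>=2)=0 G1=(0+1>=1)=1 G2=NOT G1=NOT 1=0 G3=G0&G1=0&1=0 -> 0100
Step 4: G0=(0+0>=2)=0 G1=(0+0>=1)=0 G2=NOT G1=NOT 1=0 G3=G0&G1=0&1=0 -> 0000
Step 5: G0=(0+0>=2)=0 G1=(0+0>=1)=0 G2=NOT G1=NOT 0=1 G3=G0&G1=0&0=0 -> 0010
Cycle of length 4 starting at step 1 -> no fixed point

Answer: cycle 4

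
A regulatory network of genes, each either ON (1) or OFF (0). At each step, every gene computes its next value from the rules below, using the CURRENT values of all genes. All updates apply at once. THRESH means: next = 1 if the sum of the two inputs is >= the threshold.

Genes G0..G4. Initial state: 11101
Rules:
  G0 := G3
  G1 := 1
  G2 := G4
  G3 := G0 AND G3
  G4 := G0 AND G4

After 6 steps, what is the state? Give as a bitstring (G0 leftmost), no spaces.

Step 1: G0=G3=0 G1=1(const) G2=G4=1 G3=G0&G3=1&0=0 G4=G0&G4=1&1=1 -> 01101
Step 2: G0=G3=0 G1=1(const) G2=G4=1 G3=G0&G3=0&0=0 G4=G0&G4=0&1=0 -> 01100
Step 3: G0=G3=0 G1=1(const) G2=G4=0 G3=G0&G3=0&0=0 G4=G0&G4=0&0=0 -> 01000
Step 4: G0=G3=0 G1=1(const) G2=G4=0 G3=G0&G3=0&0=0 G4=G0&G4=0&0=0 -> 01000
Step 5: G0=G3=0 G1=1(const) G2=G4=0 G3=G0&G3=0&0=0 G4=G0&G4=0&0=0 -> 01000
Step 6: G0=G3=0 G1=1(const) G2=G4=0 G3=G0&G3=0&0=0 G4=G0&G4=0&0=0 -> 01000

01000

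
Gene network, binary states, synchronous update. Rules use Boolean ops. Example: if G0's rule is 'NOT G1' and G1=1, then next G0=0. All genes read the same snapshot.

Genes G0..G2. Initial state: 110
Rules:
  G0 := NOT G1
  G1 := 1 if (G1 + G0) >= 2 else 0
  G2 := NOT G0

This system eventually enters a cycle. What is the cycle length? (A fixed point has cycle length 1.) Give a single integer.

Answer: 1

Derivation:
Step 0: 110
Step 1: G0=NOT G1=NOT 1=0 G1=(1+1>=2)=1 G2=NOT G0=NOT 1=0 -> 010
Step 2: G0=NOT G1=NOT 1=0 G1=(1+0>=2)=0 G2=NOT G0=NOT 0=1 -> 001
Step 3: G0=NOT G1=NOT 0=1 G1=(0+0>=2)=0 G2=NOT G0=NOT 0=1 -> 101
Step 4: G0=NOT G1=NOT 0=1 G1=(0+1>=2)=0 G2=NOT G0=NOT 1=0 -> 100
Step 5: G0=NOT G1=NOT 0=1 G1=(0+1>=2)=0 G2=NOT G0=NOT 1=0 -> 100
State from step 5 equals state from step 4 -> cycle length 1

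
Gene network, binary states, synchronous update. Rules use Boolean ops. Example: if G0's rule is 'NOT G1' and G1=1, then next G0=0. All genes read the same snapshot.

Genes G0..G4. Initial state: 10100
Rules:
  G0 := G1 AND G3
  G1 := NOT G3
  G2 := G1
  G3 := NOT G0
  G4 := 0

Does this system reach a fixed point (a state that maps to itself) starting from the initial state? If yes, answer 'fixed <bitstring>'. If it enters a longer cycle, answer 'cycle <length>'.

Step 0: 10100
Step 1: G0=G1&G3=0&0=0 G1=NOT G3=NOT 0=1 G2=G1=0 G3=NOT G0=NOT 1=0 G4=0(const) -> 01000
Step 2: G0=G1&G3=1&0=0 G1=NOT G3=NOT 0=1 G2=G1=1 G3=NOT G0=NOT 0=1 G4=0(const) -> 01110
Step 3: G0=G1&G3=1&1=1 G1=NOT G3=NOT 1=0 G2=G1=1 G3=NOT G0=NOT 0=1 G4=0(const) -> 10110
Step 4: G0=G1&G3=0&1=0 G1=NOT G3=NOT 1=0 G2=G1=0 G3=NOT G0=NOT 1=0 G4=0(const) -> 00000
Step 5: G0=G1&G3=0&0=0 G1=NOT G3=NOT 0=1 G2=G1=0 G3=NOT G0=NOT 0=1 G4=0(const) -> 01010
Step 6: G0=G1&G3=1&1=1 G1=NOT G3=NOT 1=0 G2=G1=1 G3=NOT G0=NOT 0=1 G4=0(const) -> 10110
Cycle of length 3 starting at step 3 -> no fixed point

Answer: cycle 3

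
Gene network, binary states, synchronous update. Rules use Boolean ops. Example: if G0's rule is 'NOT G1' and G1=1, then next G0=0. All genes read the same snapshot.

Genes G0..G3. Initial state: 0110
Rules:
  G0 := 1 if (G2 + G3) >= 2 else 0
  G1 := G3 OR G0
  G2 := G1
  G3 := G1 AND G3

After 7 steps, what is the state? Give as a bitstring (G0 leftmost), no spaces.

Step 1: G0=(1+0>=2)=0 G1=G3|G0=0|0=0 G2=G1=1 G3=G1&G3=1&0=0 -> 0010
Step 2: G0=(1+0>=2)=0 G1=G3|G0=0|0=0 G2=G1=0 G3=G1&G3=0&0=0 -> 0000
Step 3: G0=(0+0>=2)=0 G1=G3|G0=0|0=0 G2=G1=0 G3=G1&G3=0&0=0 -> 0000
Step 4: G0=(0+0>=2)=0 G1=G3|G0=0|0=0 G2=G1=0 G3=G1&G3=0&0=0 -> 0000
Step 5: G0=(0+0>=2)=0 G1=G3|G0=0|0=0 G2=G1=0 G3=G1&G3=0&0=0 -> 0000
Step 6: G0=(0+0>=2)=0 G1=G3|G0=0|0=0 G2=G1=0 G3=G1&G3=0&0=0 -> 0000
Step 7: G0=(0+0>=2)=0 G1=G3|G0=0|0=0 G2=G1=0 G3=G1&G3=0&0=0 -> 0000

0000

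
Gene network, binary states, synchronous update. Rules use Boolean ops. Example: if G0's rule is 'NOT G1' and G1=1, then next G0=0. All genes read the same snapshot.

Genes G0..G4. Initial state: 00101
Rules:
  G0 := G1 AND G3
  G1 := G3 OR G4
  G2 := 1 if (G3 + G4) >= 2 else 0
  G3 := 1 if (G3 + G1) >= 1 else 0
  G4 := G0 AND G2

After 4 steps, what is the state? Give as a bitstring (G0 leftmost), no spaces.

Step 1: G0=G1&G3=0&0=0 G1=G3|G4=0|1=1 G2=(0+1>=2)=0 G3=(0+0>=1)=0 G4=G0&G2=0&1=0 -> 01000
Step 2: G0=G1&G3=1&0=0 G1=G3|G4=0|0=0 G2=(0+0>=2)=0 G3=(0+1>=1)=1 G4=G0&G2=0&0=0 -> 00010
Step 3: G0=G1&G3=0&1=0 G1=G3|G4=1|0=1 G2=(1+0>=2)=0 G3=(1+0>=1)=1 G4=G0&G2=0&0=0 -> 01010
Step 4: G0=G1&G3=1&1=1 G1=G3|G4=1|0=1 G2=(1+0>=2)=0 G3=(1+1>=1)=1 G4=G0&G2=0&0=0 -> 11010

11010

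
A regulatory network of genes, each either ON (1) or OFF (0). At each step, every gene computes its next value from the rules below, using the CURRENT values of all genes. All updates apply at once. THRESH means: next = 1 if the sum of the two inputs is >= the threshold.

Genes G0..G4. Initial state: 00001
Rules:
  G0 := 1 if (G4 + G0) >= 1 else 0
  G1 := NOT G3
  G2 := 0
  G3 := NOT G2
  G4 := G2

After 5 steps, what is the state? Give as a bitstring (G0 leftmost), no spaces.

Step 1: G0=(1+0>=1)=1 G1=NOT G3=NOT 0=1 G2=0(const) G3=NOT G2=NOT 0=1 G4=G2=0 -> 11010
Step 2: G0=(0+1>=1)=1 G1=NOT G3=NOT 1=0 G2=0(const) G3=NOT G2=NOT 0=1 G4=G2=0 -> 10010
Step 3: G0=(0+1>=1)=1 G1=NOT G3=NOT 1=0 G2=0(const) G3=NOT G2=NOT 0=1 G4=G2=0 -> 10010
Step 4: G0=(0+1>=1)=1 G1=NOT G3=NOT 1=0 G2=0(const) G3=NOT G2=NOT 0=1 G4=G2=0 -> 10010
Step 5: G0=(0+1>=1)=1 G1=NOT G3=NOT 1=0 G2=0(const) G3=NOT G2=NOT 0=1 G4=G2=0 -> 10010

10010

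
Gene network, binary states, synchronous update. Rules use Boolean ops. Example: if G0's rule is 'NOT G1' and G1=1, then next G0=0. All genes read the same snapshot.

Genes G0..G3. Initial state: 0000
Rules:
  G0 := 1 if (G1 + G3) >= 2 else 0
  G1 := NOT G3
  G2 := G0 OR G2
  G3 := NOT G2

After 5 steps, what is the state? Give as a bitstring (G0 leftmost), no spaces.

Step 1: G0=(0+0>=2)=0 G1=NOT G3=NOT 0=1 G2=G0|G2=0|0=0 G3=NOT G2=NOT 0=1 -> 0101
Step 2: G0=(1+1>=2)=1 G1=NOT G3=NOT 1=0 G2=G0|G2=0|0=0 G3=NOT G2=NOT 0=1 -> 1001
Step 3: G0=(0+1>=2)=0 G1=NOT G3=NOT 1=0 G2=G0|G2=1|0=1 G3=NOT G2=NOT 0=1 -> 0011
Step 4: G0=(0+1>=2)=0 G1=NOT G3=NOT 1=0 G2=G0|G2=0|1=1 G3=NOT G2=NOT 1=0 -> 0010
Step 5: G0=(0+0>=2)=0 G1=NOT G3=NOT 0=1 G2=G0|G2=0|1=1 G3=NOT G2=NOT 1=0 -> 0110

0110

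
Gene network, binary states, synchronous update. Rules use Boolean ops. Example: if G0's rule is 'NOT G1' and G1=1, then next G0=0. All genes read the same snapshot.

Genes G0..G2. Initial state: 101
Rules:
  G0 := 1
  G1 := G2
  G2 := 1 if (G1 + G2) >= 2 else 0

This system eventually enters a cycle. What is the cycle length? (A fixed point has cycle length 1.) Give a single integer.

Answer: 1

Derivation:
Step 0: 101
Step 1: G0=1(const) G1=G2=1 G2=(0+1>=2)=0 -> 110
Step 2: G0=1(const) G1=G2=0 G2=(1+0>=2)=0 -> 100
Step 3: G0=1(const) G1=G2=0 G2=(0+0>=2)=0 -> 100
State from step 3 equals state from step 2 -> cycle length 1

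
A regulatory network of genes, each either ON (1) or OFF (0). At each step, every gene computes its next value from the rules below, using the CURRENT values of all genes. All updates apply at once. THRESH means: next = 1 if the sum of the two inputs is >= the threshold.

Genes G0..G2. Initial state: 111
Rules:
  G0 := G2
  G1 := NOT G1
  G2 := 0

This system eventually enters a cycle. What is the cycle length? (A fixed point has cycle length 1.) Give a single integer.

Answer: 2

Derivation:
Step 0: 111
Step 1: G0=G2=1 G1=NOT G1=NOT 1=0 G2=0(const) -> 100
Step 2: G0=G2=0 G1=NOT G1=NOT 0=1 G2=0(const) -> 010
Step 3: G0=G2=0 G1=NOT G1=NOT 1=0 G2=0(const) -> 000
Step 4: G0=G2=0 G1=NOT G1=NOT 0=1 G2=0(const) -> 010
State from step 4 equals state from step 2 -> cycle length 2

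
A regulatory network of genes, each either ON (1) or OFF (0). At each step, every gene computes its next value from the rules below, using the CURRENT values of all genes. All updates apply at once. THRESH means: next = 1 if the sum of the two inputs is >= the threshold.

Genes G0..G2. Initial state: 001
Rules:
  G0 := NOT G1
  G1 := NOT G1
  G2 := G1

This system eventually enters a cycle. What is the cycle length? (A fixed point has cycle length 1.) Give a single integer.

Step 0: 001
Step 1: G0=NOT G1=NOT 0=1 G1=NOT G1=NOT 0=1 G2=G1=0 -> 110
Step 2: G0=NOT G1=NOT 1=0 G1=NOT G1=NOT 1=0 G2=G1=1 -> 001
State from step 2 equals state from step 0 -> cycle length 2

Answer: 2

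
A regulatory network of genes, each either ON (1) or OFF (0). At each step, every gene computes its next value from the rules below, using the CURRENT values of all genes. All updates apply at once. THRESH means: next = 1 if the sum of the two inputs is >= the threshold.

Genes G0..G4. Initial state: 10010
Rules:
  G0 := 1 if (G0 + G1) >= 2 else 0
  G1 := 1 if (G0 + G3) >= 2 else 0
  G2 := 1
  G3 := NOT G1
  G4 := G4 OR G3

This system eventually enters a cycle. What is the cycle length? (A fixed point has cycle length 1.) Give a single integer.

Answer: 1

Derivation:
Step 0: 10010
Step 1: G0=(1+0>=2)=0 G1=(1+1>=2)=1 G2=1(const) G3=NOT G1=NOT 0=1 G4=G4|G3=0|1=1 -> 01111
Step 2: G0=(0+1>=2)=0 G1=(0+1>=2)=0 G2=1(const) G3=NOT G1=NOT 1=0 G4=G4|G3=1|1=1 -> 00101
Step 3: G0=(0+0>=2)=0 G1=(0+0>=2)=0 G2=1(const) G3=NOT G1=NOT 0=1 G4=G4|G3=1|0=1 -> 00111
Step 4: G0=(0+0>=2)=0 G1=(0+1>=2)=0 G2=1(const) G3=NOT G1=NOT 0=1 G4=G4|G3=1|1=1 -> 00111
State from step 4 equals state from step 3 -> cycle length 1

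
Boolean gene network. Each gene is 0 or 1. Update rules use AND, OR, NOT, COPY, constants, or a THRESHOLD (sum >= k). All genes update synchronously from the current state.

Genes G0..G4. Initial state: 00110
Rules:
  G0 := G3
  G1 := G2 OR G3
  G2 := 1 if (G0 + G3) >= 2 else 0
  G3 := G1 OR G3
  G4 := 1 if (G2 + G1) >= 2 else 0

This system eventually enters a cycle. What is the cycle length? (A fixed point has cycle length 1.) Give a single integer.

Step 0: 00110
Step 1: G0=G3=1 G1=G2|G3=1|1=1 G2=(0+1>=2)=0 G3=G1|G3=0|1=1 G4=(1+0>=2)=0 -> 11010
Step 2: G0=G3=1 G1=G2|G3=0|1=1 G2=(1+1>=2)=1 G3=G1|G3=1|1=1 G4=(0+1>=2)=0 -> 11110
Step 3: G0=G3=1 G1=G2|G3=1|1=1 G2=(1+1>=2)=1 G3=G1|G3=1|1=1 G4=(1+1>=2)=1 -> 11111
Step 4: G0=G3=1 G1=G2|G3=1|1=1 G2=(1+1>=2)=1 G3=G1|G3=1|1=1 G4=(1+1>=2)=1 -> 11111
State from step 4 equals state from step 3 -> cycle length 1

Answer: 1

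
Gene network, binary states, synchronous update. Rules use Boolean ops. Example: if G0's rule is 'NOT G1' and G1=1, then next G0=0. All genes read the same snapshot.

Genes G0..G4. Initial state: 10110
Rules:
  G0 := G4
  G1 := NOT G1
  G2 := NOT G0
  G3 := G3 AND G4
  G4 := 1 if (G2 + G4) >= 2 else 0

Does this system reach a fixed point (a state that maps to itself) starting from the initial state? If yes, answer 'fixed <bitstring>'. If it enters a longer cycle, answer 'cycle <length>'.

Step 0: 10110
Step 1: G0=G4=0 G1=NOT G1=NOT 0=1 G2=NOT G0=NOT 1=0 G3=G3&G4=1&0=0 G4=(1+0>=2)=0 -> 01000
Step 2: G0=G4=0 G1=NOT G1=NOT 1=0 G2=NOT G0=NOT 0=1 G3=G3&G4=0&0=0 G4=(0+0>=2)=0 -> 00100
Step 3: G0=G4=0 G1=NOT G1=NOT 0=1 G2=NOT G0=NOT 0=1 G3=G3&G4=0&0=0 G4=(1+0>=2)=0 -> 01100
Step 4: G0=G4=0 G1=NOT G1=NOT 1=0 G2=NOT G0=NOT 0=1 G3=G3&G4=0&0=0 G4=(1+0>=2)=0 -> 00100
Cycle of length 2 starting at step 2 -> no fixed point

Answer: cycle 2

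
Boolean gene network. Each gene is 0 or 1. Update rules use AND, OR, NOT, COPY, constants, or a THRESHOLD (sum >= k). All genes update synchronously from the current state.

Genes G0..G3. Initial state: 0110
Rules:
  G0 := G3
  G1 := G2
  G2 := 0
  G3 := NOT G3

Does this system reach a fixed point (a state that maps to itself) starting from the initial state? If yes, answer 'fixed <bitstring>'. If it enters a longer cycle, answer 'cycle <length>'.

Answer: cycle 2

Derivation:
Step 0: 0110
Step 1: G0=G3=0 G1=G2=1 G2=0(const) G3=NOT G3=NOT 0=1 -> 0101
Step 2: G0=G3=1 G1=G2=0 G2=0(const) G3=NOT G3=NOT 1=0 -> 1000
Step 3: G0=G3=0 G1=G2=0 G2=0(const) G3=NOT G3=NOT 0=1 -> 0001
Step 4: G0=G3=1 G1=G2=0 G2=0(const) G3=NOT G3=NOT 1=0 -> 1000
Cycle of length 2 starting at step 2 -> no fixed point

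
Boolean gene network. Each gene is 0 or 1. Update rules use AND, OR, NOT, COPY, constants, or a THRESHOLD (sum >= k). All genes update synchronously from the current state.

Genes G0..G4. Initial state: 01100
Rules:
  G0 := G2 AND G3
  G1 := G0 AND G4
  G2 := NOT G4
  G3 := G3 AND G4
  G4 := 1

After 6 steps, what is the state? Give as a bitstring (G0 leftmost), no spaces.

Step 1: G0=G2&G3=1&0=0 G1=G0&G4=0&0=0 G2=NOT G4=NOT 0=1 G3=G3&G4=0&0=0 G4=1(const) -> 00101
Step 2: G0=G2&G3=1&0=0 G1=G0&G4=0&1=0 G2=NOT G4=NOT 1=0 G3=G3&G4=0&1=0 G4=1(const) -> 00001
Step 3: G0=G2&G3=0&0=0 G1=G0&G4=0&1=0 G2=NOT G4=NOT 1=0 G3=G3&G4=0&1=0 G4=1(const) -> 00001
Step 4: G0=G2&G3=0&0=0 G1=G0&G4=0&1=0 G2=NOT G4=NOT 1=0 G3=G3&G4=0&1=0 G4=1(const) -> 00001
Step 5: G0=G2&G3=0&0=0 G1=G0&G4=0&1=0 G2=NOT G4=NOT 1=0 G3=G3&G4=0&1=0 G4=1(const) -> 00001
Step 6: G0=G2&G3=0&0=0 G1=G0&G4=0&1=0 G2=NOT G4=NOT 1=0 G3=G3&G4=0&1=0 G4=1(const) -> 00001

00001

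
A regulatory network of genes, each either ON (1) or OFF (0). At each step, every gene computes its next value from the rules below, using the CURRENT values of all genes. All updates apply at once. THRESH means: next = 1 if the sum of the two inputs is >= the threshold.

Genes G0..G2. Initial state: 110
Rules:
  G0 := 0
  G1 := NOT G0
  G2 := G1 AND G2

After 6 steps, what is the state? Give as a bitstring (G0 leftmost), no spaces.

Step 1: G0=0(const) G1=NOT G0=NOT 1=0 G2=G1&G2=1&0=0 -> 000
Step 2: G0=0(const) G1=NOT G0=NOT 0=1 G2=G1&G2=0&0=0 -> 010
Step 3: G0=0(const) G1=NOT G0=NOT 0=1 G2=G1&G2=1&0=0 -> 010
Step 4: G0=0(const) G1=NOT G0=NOT 0=1 G2=G1&G2=1&0=0 -> 010
Step 5: G0=0(const) G1=NOT G0=NOT 0=1 G2=G1&G2=1&0=0 -> 010
Step 6: G0=0(const) G1=NOT G0=NOT 0=1 G2=G1&G2=1&0=0 -> 010

010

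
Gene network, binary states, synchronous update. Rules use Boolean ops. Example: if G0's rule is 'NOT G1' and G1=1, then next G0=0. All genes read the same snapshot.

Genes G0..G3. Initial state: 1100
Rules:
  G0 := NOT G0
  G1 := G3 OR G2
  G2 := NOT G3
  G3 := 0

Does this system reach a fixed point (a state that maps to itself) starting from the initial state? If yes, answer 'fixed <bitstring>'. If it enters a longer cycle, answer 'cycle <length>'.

Step 0: 1100
Step 1: G0=NOT G0=NOT 1=0 G1=G3|G2=0|0=0 G2=NOT G3=NOT 0=1 G3=0(const) -> 0010
Step 2: G0=NOT G0=NOT 0=1 G1=G3|G2=0|1=1 G2=NOT G3=NOT 0=1 G3=0(const) -> 1110
Step 3: G0=NOT G0=NOT 1=0 G1=G3|G2=0|1=1 G2=NOT G3=NOT 0=1 G3=0(const) -> 0110
Step 4: G0=NOT G0=NOT 0=1 G1=G3|G2=0|1=1 G2=NOT G3=NOT 0=1 G3=0(const) -> 1110
Cycle of length 2 starting at step 2 -> no fixed point

Answer: cycle 2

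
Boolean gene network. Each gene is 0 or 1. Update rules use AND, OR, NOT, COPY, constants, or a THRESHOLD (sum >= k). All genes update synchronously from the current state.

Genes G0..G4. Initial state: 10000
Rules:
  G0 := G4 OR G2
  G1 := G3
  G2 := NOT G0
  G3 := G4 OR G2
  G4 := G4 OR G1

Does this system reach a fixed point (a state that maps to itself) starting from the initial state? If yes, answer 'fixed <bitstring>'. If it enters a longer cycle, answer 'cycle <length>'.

Answer: fixed 11011

Derivation:
Step 0: 10000
Step 1: G0=G4|G2=0|0=0 G1=G3=0 G2=NOT G0=NOT 1=0 G3=G4|G2=0|0=0 G4=G4|G1=0|0=0 -> 00000
Step 2: G0=G4|G2=0|0=0 G1=G3=0 G2=NOT G0=NOT 0=1 G3=G4|G2=0|0=0 G4=G4|G1=0|0=0 -> 00100
Step 3: G0=G4|G2=0|1=1 G1=G3=0 G2=NOT G0=NOT 0=1 G3=G4|G2=0|1=1 G4=G4|G1=0|0=0 -> 10110
Step 4: G0=G4|G2=0|1=1 G1=G3=1 G2=NOT G0=NOT 1=0 G3=G4|G2=0|1=1 G4=G4|G1=0|0=0 -> 11010
Step 5: G0=G4|G2=0|0=0 G1=G3=1 G2=NOT G0=NOT 1=0 G3=G4|G2=0|0=0 G4=G4|G1=0|1=1 -> 01001
Step 6: G0=G4|G2=1|0=1 G1=G3=0 G2=NOT G0=NOT 0=1 G3=G4|G2=1|0=1 G4=G4|G1=1|1=1 -> 10111
Step 7: G0=G4|G2=1|1=1 G1=G3=1 G2=NOT G0=NOT 1=0 G3=G4|G2=1|1=1 G4=G4|G1=1|0=1 -> 11011
Step 8: G0=G4|G2=1|0=1 G1=G3=1 G2=NOT G0=NOT 1=0 G3=G4|G2=1|0=1 G4=G4|G1=1|1=1 -> 11011
Fixed point reached at step 7: 11011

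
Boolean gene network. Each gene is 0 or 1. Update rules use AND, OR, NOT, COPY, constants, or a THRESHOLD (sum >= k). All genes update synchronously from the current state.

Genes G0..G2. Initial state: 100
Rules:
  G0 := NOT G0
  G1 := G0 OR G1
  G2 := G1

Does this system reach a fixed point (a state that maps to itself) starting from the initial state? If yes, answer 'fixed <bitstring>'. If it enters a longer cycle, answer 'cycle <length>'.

Step 0: 100
Step 1: G0=NOT G0=NOT 1=0 G1=G0|G1=1|0=1 G2=G1=0 -> 010
Step 2: G0=NOT G0=NOT 0=1 G1=G0|G1=0|1=1 G2=G1=1 -> 111
Step 3: G0=NOT G0=NOT 1=0 G1=G0|G1=1|1=1 G2=G1=1 -> 011
Step 4: G0=NOT G0=NOT 0=1 G1=G0|G1=0|1=1 G2=G1=1 -> 111
Cycle of length 2 starting at step 2 -> no fixed point

Answer: cycle 2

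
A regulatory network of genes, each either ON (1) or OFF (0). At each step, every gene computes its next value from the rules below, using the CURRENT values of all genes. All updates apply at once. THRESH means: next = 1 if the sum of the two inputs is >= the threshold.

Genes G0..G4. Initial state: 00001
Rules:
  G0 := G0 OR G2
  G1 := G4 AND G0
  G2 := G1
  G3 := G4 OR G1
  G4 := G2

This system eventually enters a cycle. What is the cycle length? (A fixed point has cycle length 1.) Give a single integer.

Answer: 1

Derivation:
Step 0: 00001
Step 1: G0=G0|G2=0|0=0 G1=G4&G0=1&0=0 G2=G1=0 G3=G4|G1=1|0=1 G4=G2=0 -> 00010
Step 2: G0=G0|G2=0|0=0 G1=G4&G0=0&0=0 G2=G1=0 G3=G4|G1=0|0=0 G4=G2=0 -> 00000
Step 3: G0=G0|G2=0|0=0 G1=G4&G0=0&0=0 G2=G1=0 G3=G4|G1=0|0=0 G4=G2=0 -> 00000
State from step 3 equals state from step 2 -> cycle length 1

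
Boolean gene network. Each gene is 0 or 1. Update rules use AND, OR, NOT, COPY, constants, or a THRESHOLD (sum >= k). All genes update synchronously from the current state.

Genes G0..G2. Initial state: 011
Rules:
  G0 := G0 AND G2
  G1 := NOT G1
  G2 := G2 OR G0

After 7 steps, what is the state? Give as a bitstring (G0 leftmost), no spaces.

Step 1: G0=G0&G2=0&1=0 G1=NOT G1=NOT 1=0 G2=G2|G0=1|0=1 -> 001
Step 2: G0=G0&G2=0&1=0 G1=NOT G1=NOT 0=1 G2=G2|G0=1|0=1 -> 011
Step 3: G0=G0&G2=0&1=0 G1=NOT G1=NOT 1=0 G2=G2|G0=1|0=1 -> 001
Step 4: G0=G0&G2=0&1=0 G1=NOT G1=NOT 0=1 G2=G2|G0=1|0=1 -> 011
Step 5: G0=G0&G2=0&1=0 G1=NOT G1=NOT 1=0 G2=G2|G0=1|0=1 -> 001
Step 6: G0=G0&G2=0&1=0 G1=NOT G1=NOT 0=1 G2=G2|G0=1|0=1 -> 011
Step 7: G0=G0&G2=0&1=0 G1=NOT G1=NOT 1=0 G2=G2|G0=1|0=1 -> 001

001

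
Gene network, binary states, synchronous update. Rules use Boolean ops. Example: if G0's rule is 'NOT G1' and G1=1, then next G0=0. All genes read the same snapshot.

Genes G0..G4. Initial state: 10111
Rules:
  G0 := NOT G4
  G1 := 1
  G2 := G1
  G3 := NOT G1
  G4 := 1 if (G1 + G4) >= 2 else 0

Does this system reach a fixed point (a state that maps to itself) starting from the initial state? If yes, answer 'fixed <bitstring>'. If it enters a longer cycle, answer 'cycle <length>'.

Step 0: 10111
Step 1: G0=NOT G4=NOT 1=0 G1=1(const) G2=G1=0 G3=NOT G1=NOT 0=1 G4=(0+1>=2)=0 -> 01010
Step 2: G0=NOT G4=NOT 0=1 G1=1(const) G2=G1=1 G3=NOT G1=NOT 1=0 G4=(1+0>=2)=0 -> 11100
Step 3: G0=NOT G4=NOT 0=1 G1=1(const) G2=G1=1 G3=NOT G1=NOT 1=0 G4=(1+0>=2)=0 -> 11100
Fixed point reached at step 2: 11100

Answer: fixed 11100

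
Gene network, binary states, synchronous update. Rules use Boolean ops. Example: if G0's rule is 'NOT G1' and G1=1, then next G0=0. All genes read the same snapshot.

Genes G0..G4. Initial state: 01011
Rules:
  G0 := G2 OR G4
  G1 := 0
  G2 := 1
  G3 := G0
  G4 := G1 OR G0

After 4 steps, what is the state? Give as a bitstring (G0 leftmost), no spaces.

Step 1: G0=G2|G4=0|1=1 G1=0(const) G2=1(const) G3=G0=0 G4=G1|G0=1|0=1 -> 10101
Step 2: G0=G2|G4=1|1=1 G1=0(const) G2=1(const) G3=G0=1 G4=G1|G0=0|1=1 -> 10111
Step 3: G0=G2|G4=1|1=1 G1=0(const) G2=1(const) G3=G0=1 G4=G1|G0=0|1=1 -> 10111
Step 4: G0=G2|G4=1|1=1 G1=0(const) G2=1(const) G3=G0=1 G4=G1|G0=0|1=1 -> 10111

10111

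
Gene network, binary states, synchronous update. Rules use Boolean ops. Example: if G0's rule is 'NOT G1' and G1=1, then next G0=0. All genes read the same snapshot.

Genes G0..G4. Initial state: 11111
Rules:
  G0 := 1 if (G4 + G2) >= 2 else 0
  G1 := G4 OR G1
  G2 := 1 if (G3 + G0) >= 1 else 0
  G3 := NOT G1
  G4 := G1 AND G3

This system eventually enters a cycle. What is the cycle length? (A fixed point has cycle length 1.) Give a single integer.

Answer: 1

Derivation:
Step 0: 11111
Step 1: G0=(1+1>=2)=1 G1=G4|G1=1|1=1 G2=(1+1>=1)=1 G3=NOT G1=NOT 1=0 G4=G1&G3=1&1=1 -> 11101
Step 2: G0=(1+1>=2)=1 G1=G4|G1=1|1=1 G2=(0+1>=1)=1 G3=NOT G1=NOT 1=0 G4=G1&G3=1&0=0 -> 11100
Step 3: G0=(0+1>=2)=0 G1=G4|G1=0|1=1 G2=(0+1>=1)=1 G3=NOT G1=NOT 1=0 G4=G1&G3=1&0=0 -> 01100
Step 4: G0=(0+1>=2)=0 G1=G4|G1=0|1=1 G2=(0+0>=1)=0 G3=NOT G1=NOT 1=0 G4=G1&G3=1&0=0 -> 01000
Step 5: G0=(0+0>=2)=0 G1=G4|G1=0|1=1 G2=(0+0>=1)=0 G3=NOT G1=NOT 1=0 G4=G1&G3=1&0=0 -> 01000
State from step 5 equals state from step 4 -> cycle length 1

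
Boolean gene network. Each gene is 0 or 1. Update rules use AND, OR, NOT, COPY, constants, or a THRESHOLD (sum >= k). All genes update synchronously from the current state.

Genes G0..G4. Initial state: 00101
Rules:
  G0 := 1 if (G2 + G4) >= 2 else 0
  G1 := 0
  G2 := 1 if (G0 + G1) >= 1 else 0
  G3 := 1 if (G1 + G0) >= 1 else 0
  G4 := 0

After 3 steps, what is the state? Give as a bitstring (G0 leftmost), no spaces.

Step 1: G0=(1+1>=2)=1 G1=0(const) G2=(0+0>=1)=0 G3=(0+0>=1)=0 G4=0(const) -> 10000
Step 2: G0=(0+0>=2)=0 G1=0(const) G2=(1+0>=1)=1 G3=(0+1>=1)=1 G4=0(const) -> 00110
Step 3: G0=(1+0>=2)=0 G1=0(const) G2=(0+0>=1)=0 G3=(0+0>=1)=0 G4=0(const) -> 00000

00000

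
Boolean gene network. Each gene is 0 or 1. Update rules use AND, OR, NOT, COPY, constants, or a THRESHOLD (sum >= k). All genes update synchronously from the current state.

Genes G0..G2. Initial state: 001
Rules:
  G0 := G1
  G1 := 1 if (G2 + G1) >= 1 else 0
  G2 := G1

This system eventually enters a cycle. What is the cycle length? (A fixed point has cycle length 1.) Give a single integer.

Answer: 1

Derivation:
Step 0: 001
Step 1: G0=G1=0 G1=(1+0>=1)=1 G2=G1=0 -> 010
Step 2: G0=G1=1 G1=(0+1>=1)=1 G2=G1=1 -> 111
Step 3: G0=G1=1 G1=(1+1>=1)=1 G2=G1=1 -> 111
State from step 3 equals state from step 2 -> cycle length 1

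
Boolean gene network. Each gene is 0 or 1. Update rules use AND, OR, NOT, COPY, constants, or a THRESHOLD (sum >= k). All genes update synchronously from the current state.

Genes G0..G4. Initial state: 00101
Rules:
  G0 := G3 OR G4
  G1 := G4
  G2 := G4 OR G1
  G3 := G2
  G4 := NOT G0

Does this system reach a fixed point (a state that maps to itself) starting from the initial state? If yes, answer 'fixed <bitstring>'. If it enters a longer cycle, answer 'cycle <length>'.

Answer: cycle 7

Derivation:
Step 0: 00101
Step 1: G0=G3|G4=0|1=1 G1=G4=1 G2=G4|G1=1|0=1 G3=G2=1 G4=NOT G0=NOT 0=1 -> 11111
Step 2: G0=G3|G4=1|1=1 G1=G4=1 G2=G4|G1=1|1=1 G3=G2=1 G4=NOT G0=NOT 1=0 -> 11110
Step 3: G0=G3|G4=1|0=1 G1=G4=0 G2=G4|G1=0|1=1 G3=G2=1 G4=NOT G0=NOT 1=0 -> 10110
Step 4: G0=G3|G4=1|0=1 G1=G4=0 G2=G4|G1=0|0=0 G3=G2=1 G4=NOT G0=NOT 1=0 -> 10010
Step 5: G0=G3|G4=1|0=1 G1=G4=0 G2=G4|G1=0|0=0 G3=G2=0 G4=NOT G0=NOT 1=0 -> 10000
Step 6: G0=G3|G4=0|0=0 G1=G4=0 G2=G4|G1=0|0=0 G3=G2=0 G4=NOT G0=NOT 1=0 -> 00000
Step 7: G0=G3|G4=0|0=0 G1=G4=0 G2=G4|G1=0|0=0 G3=G2=0 G4=NOT G0=NOT 0=1 -> 00001
Step 8: G0=G3|G4=0|1=1 G1=G4=1 G2=G4|G1=1|0=1 G3=G2=0 G4=NOT G0=NOT 0=1 -> 11101
Step 9: G0=G3|G4=0|1=1 G1=G4=1 G2=G4|G1=1|1=1 G3=G2=1 G4=NOT G0=NOT 1=0 -> 11110
Cycle of length 7 starting at step 2 -> no fixed point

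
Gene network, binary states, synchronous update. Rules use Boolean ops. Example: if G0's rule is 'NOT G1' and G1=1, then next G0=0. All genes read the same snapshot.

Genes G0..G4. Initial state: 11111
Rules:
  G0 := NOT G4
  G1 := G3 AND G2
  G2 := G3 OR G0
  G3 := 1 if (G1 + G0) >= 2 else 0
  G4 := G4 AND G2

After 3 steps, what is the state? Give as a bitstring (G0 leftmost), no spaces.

Step 1: G0=NOT G4=NOT 1=0 G1=G3&G2=1&1=1 G2=G3|G0=1|1=1 G3=(1+1>=2)=1 G4=G4&G2=1&1=1 -> 01111
Step 2: G0=NOT G4=NOT 1=0 G1=G3&G2=1&1=1 G2=G3|G0=1|0=1 G3=(1+0>=2)=0 G4=G4&G2=1&1=1 -> 01101
Step 3: G0=NOT G4=NOT 1=0 G1=G3&G2=0&1=0 G2=G3|G0=0|0=0 G3=(1+0>=2)=0 G4=G4&G2=1&1=1 -> 00001

00001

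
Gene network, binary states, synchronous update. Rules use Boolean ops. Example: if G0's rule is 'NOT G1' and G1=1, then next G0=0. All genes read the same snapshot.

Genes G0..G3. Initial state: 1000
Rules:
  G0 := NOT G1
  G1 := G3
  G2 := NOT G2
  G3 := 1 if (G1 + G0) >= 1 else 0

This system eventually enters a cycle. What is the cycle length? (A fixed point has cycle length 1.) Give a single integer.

Step 0: 1000
Step 1: G0=NOT G1=NOT 0=1 G1=G3=0 G2=NOT G2=NOT 0=1 G3=(0+1>=1)=1 -> 1011
Step 2: G0=NOT G1=NOT 0=1 G1=G3=1 G2=NOT G2=NOT 1=0 G3=(0+1>=1)=1 -> 1101
Step 3: G0=NOT G1=NOT 1=0 G1=G3=1 G2=NOT G2=NOT 0=1 G3=(1+1>=1)=1 -> 0111
Step 4: G0=NOT G1=NOT 1=0 G1=G3=1 G2=NOT G2=NOT 1=0 G3=(1+0>=1)=1 -> 0101
Step 5: G0=NOT G1=NOT 1=0 G1=G3=1 G2=NOT G2=NOT 0=1 G3=(1+0>=1)=1 -> 0111
State from step 5 equals state from step 3 -> cycle length 2

Answer: 2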